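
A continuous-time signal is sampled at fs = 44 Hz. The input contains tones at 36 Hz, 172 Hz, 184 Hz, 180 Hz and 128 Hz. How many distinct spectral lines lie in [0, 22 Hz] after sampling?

2

fs/2 = 22 Hz.
36 Hz > fs/2 = 22 Hz, folds to fs − 36 Hz = 8 Hz.
172 Hz mod fs = 40 Hz.
40 Hz > fs/2 = 22 Hz, folds to fs − 40 Hz = 4 Hz.
184 Hz mod fs = 8 Hz.
8 Hz ≤ fs/2 = 22 Hz, appears at 8 Hz.
180 Hz mod fs = 4 Hz.
4 Hz ≤ fs/2 = 22 Hz, appears at 4 Hz.
128 Hz mod fs = 40 Hz.
40 Hz > fs/2 = 22 Hz, folds to fs − 40 Hz = 4 Hz.
Distinct values: {4 Hz, 8 Hz} → 2.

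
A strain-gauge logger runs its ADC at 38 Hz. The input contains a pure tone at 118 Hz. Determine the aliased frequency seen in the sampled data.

4 Hz

118 Hz mod fs = 4 Hz.
4 Hz ≤ fs/2 = 19 Hz, appears at 4 Hz.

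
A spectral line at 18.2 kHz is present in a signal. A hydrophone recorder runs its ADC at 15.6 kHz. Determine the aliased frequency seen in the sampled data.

2.6 kHz

18.2 kHz mod fs = 2.6 kHz.
2.6 kHz ≤ fs/2 = 7.8 kHz, appears at 2.6 kHz.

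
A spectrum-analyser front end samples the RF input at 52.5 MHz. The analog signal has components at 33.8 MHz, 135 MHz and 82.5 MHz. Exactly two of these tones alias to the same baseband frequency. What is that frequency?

fs/2 = 26.25 MHz.
33.8 MHz > fs/2 = 26.25 MHz, folds to fs − 33.8 MHz = 18.7 MHz.
135 MHz mod fs = 30 MHz.
30 MHz > fs/2 = 26.25 MHz, folds to fs − 30 MHz = 22.5 MHz.
82.5 MHz mod fs = 30 MHz.
30 MHz > fs/2 = 26.25 MHz, folds to fs − 30 MHz = 22.5 MHz.
82.5 MHz and 135 MHz both map to 22.5 MHz.

22.5 MHz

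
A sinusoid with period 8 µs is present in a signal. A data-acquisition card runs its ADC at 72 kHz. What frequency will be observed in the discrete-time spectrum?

T = 8 µs → f = 1/T = 125 kHz.
125 kHz mod fs = 53 kHz.
53 kHz > fs/2 = 36 kHz, folds to fs − 53 kHz = 19 kHz.

19 kHz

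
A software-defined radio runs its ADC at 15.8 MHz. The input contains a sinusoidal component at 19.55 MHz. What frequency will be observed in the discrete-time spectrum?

3.75 MHz

19.55 MHz mod fs = 3.75 MHz.
3.75 MHz ≤ fs/2 = 7.9 MHz, appears at 3.75 MHz.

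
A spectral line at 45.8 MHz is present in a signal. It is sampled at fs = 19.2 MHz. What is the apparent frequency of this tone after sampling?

45.8 MHz mod fs = 7.4 MHz.
7.4 MHz ≤ fs/2 = 9.6 MHz, appears at 7.4 MHz.

7.4 MHz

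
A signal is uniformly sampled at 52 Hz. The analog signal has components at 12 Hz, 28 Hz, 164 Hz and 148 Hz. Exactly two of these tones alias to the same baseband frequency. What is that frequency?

fs/2 = 26 Hz.
12 Hz ≤ fs/2 = 26 Hz, passes unchanged.
28 Hz > fs/2 = 26 Hz, folds to fs − 28 Hz = 24 Hz.
164 Hz mod fs = 8 Hz.
8 Hz ≤ fs/2 = 26 Hz, appears at 8 Hz.
148 Hz mod fs = 44 Hz.
44 Hz > fs/2 = 26 Hz, folds to fs − 44 Hz = 8 Hz.
148 Hz and 164 Hz both map to 8 Hz.

8 Hz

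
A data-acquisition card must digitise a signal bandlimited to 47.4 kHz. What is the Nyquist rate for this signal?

Nyquist rate = 2 × 47.4 kHz = 94.8 kHz.

94.8 kHz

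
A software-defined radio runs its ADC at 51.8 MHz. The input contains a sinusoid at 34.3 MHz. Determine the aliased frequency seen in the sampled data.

34.3 MHz > fs/2 = 25.9 MHz, folds to fs − 34.3 MHz = 17.5 MHz.

17.5 MHz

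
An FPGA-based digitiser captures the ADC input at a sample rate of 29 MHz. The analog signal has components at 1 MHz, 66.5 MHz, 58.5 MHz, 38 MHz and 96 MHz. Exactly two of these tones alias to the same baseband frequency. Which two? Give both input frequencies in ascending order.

fs/2 = 14.5 MHz.
1 MHz ≤ fs/2 = 14.5 MHz, passes unchanged.
66.5 MHz mod fs = 8.5 MHz.
8.5 MHz ≤ fs/2 = 14.5 MHz, appears at 8.5 MHz.
58.5 MHz mod fs = 0.5 MHz.
0.5 MHz ≤ fs/2 = 14.5 MHz, appears at 0.5 MHz.
38 MHz mod fs = 9 MHz.
9 MHz ≤ fs/2 = 14.5 MHz, appears at 9 MHz.
96 MHz mod fs = 9 MHz.
9 MHz ≤ fs/2 = 14.5 MHz, appears at 9 MHz.
38 MHz and 96 MHz both map to 9 MHz.

38 MHz, 96 MHz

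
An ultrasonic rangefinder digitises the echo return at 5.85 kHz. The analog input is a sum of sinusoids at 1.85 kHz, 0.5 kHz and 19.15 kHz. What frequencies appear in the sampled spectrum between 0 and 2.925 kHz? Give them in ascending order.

0.5 kHz, 1.6 kHz, 1.85 kHz

fs/2 = 2.925 kHz.
1.85 kHz ≤ fs/2 = 2.925 kHz, passes unchanged.
0.5 kHz ≤ fs/2 = 2.925 kHz, passes unchanged.
19.15 kHz mod fs = 1.6 kHz.
1.6 kHz ≤ fs/2 = 2.925 kHz, appears at 1.6 kHz.
Distinct values: {0.5 kHz, 1.6 kHz, 1.85 kHz}.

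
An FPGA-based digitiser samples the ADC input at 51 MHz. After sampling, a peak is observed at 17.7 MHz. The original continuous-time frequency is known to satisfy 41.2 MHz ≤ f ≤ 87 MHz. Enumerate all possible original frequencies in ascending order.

68.7 MHz, 84.3 MHz

Frequencies that alias to 17.7 MHz are k·fs ± 17.7 MHz for integer k ≥ 0.
k=0: 17.7 MHz.
k=1: 33.3 MHz, 68.7 MHz.
k=2: 84.3 MHz, 119.7 MHz.
k=3: 135.3 MHz, 170.7 MHz.
Within [41.2 MHz, 87 MHz]: 68.7 MHz, 84.3 MHz.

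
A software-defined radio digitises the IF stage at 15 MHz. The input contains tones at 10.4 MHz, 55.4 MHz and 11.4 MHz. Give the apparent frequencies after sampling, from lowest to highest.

fs/2 = 7.5 MHz.
10.4 MHz > fs/2 = 7.5 MHz, folds to fs − 10.4 MHz = 4.6 MHz.
55.4 MHz mod fs = 10.4 MHz.
10.4 MHz > fs/2 = 7.5 MHz, folds to fs − 10.4 MHz = 4.6 MHz.
11.4 MHz > fs/2 = 7.5 MHz, folds to fs − 11.4 MHz = 3.6 MHz.
Distinct values: {3.6 MHz, 4.6 MHz}.

3.6 MHz, 4.6 MHz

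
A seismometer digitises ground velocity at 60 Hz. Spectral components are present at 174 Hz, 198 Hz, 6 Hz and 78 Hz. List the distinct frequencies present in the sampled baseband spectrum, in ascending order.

6 Hz, 18 Hz

fs/2 = 30 Hz.
174 Hz mod fs = 54 Hz.
54 Hz > fs/2 = 30 Hz, folds to fs − 54 Hz = 6 Hz.
198 Hz mod fs = 18 Hz.
18 Hz ≤ fs/2 = 30 Hz, appears at 18 Hz.
6 Hz ≤ fs/2 = 30 Hz, passes unchanged.
78 Hz mod fs = 18 Hz.
18 Hz ≤ fs/2 = 30 Hz, appears at 18 Hz.
Distinct values: {6 Hz, 18 Hz}.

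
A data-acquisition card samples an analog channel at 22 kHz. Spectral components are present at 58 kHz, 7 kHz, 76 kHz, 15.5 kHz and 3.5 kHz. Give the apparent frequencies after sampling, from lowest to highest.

3.5 kHz, 6.5 kHz, 7 kHz, 8 kHz, 10 kHz

fs/2 = 11 kHz.
58 kHz mod fs = 14 kHz.
14 kHz > fs/2 = 11 kHz, folds to fs − 14 kHz = 8 kHz.
7 kHz ≤ fs/2 = 11 kHz, passes unchanged.
76 kHz mod fs = 10 kHz.
10 kHz ≤ fs/2 = 11 kHz, appears at 10 kHz.
15.5 kHz > fs/2 = 11 kHz, folds to fs − 15.5 kHz = 6.5 kHz.
3.5 kHz ≤ fs/2 = 11 kHz, passes unchanged.
Distinct values: {3.5 kHz, 6.5 kHz, 7 kHz, 8 kHz, 10 kHz}.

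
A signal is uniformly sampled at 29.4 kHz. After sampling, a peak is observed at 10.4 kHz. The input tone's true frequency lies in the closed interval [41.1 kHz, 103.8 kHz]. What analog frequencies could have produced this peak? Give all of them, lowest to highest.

48.4 kHz, 69.2 kHz, 77.8 kHz, 98.6 kHz

Frequencies that alias to 10.4 kHz are k·fs ± 10.4 kHz for integer k ≥ 0.
k=0: 10.4 kHz.
k=1: 19 kHz, 39.8 kHz.
k=2: 48.4 kHz, 69.2 kHz.
k=3: 77.8 kHz, 98.6 kHz.
k=4: 107.2 kHz, 128 kHz.
Within [41.1 kHz, 103.8 kHz]: 48.4 kHz, 69.2 kHz, 77.8 kHz, 98.6 kHz.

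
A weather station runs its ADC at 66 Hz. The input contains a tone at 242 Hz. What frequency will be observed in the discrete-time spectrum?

22 Hz

242 Hz mod fs = 44 Hz.
44 Hz > fs/2 = 33 Hz, folds to fs − 44 Hz = 22 Hz.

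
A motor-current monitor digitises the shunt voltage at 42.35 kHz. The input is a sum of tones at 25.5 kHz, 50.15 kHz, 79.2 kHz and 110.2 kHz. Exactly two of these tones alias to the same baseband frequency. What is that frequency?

fs/2 = 21.175 kHz.
25.5 kHz > fs/2 = 21.175 kHz, folds to fs − 25.5 kHz = 16.85 kHz.
50.15 kHz mod fs = 7.8 kHz.
7.8 kHz ≤ fs/2 = 21.175 kHz, appears at 7.8 kHz.
79.2 kHz mod fs = 36.85 kHz.
36.85 kHz > fs/2 = 21.175 kHz, folds to fs − 36.85 kHz = 5.5 kHz.
110.2 kHz mod fs = 25.5 kHz.
25.5 kHz > fs/2 = 21.175 kHz, folds to fs − 25.5 kHz = 16.85 kHz.
25.5 kHz and 110.2 kHz both map to 16.85 kHz.

16.85 kHz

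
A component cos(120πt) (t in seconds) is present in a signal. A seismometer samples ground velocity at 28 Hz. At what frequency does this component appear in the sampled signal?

4 Hz

ω = 120π rad/s → f = ω/(2π) = 60 Hz.
60 Hz mod fs = 4 Hz.
4 Hz ≤ fs/2 = 14 Hz, appears at 4 Hz.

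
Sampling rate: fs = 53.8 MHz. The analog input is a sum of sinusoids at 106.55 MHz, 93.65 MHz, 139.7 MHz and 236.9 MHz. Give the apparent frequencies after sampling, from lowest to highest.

fs/2 = 26.9 MHz.
106.55 MHz mod fs = 52.75 MHz.
52.75 MHz > fs/2 = 26.9 MHz, folds to fs − 52.75 MHz = 1.05 MHz.
93.65 MHz mod fs = 39.85 MHz.
39.85 MHz > fs/2 = 26.9 MHz, folds to fs − 39.85 MHz = 13.95 MHz.
139.7 MHz mod fs = 32.1 MHz.
32.1 MHz > fs/2 = 26.9 MHz, folds to fs − 32.1 MHz = 21.7 MHz.
236.9 MHz mod fs = 21.7 MHz.
21.7 MHz ≤ fs/2 = 26.9 MHz, appears at 21.7 MHz.
Distinct values: {1.05 MHz, 13.95 MHz, 21.7 MHz}.

1.05 MHz, 13.95 MHz, 21.7 MHz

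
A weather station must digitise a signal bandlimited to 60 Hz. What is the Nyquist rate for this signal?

120 Hz

Nyquist rate = 2 × 60 Hz = 120 Hz.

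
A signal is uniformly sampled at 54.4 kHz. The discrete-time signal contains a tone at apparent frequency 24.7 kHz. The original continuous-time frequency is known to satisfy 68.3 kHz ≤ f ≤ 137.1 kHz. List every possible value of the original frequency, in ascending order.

Frequencies that alias to 24.7 kHz are k·fs ± 24.7 kHz for integer k ≥ 0.
k=0: 24.7 kHz.
k=1: 29.7 kHz, 79.1 kHz.
k=2: 84.1 kHz, 133.5 kHz.
k=3: 138.5 kHz, 187.9 kHz.
Within [68.3 kHz, 137.1 kHz]: 79.1 kHz, 84.1 kHz, 133.5 kHz.

79.1 kHz, 84.1 kHz, 133.5 kHz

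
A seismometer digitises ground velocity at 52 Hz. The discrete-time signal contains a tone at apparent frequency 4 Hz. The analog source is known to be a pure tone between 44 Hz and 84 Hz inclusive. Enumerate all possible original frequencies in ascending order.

Frequencies that alias to 4 Hz are k·fs ± 4 Hz for integer k ≥ 0.
k=0: 4 Hz.
k=1: 48 Hz, 56 Hz.
k=2: 100 Hz, 108 Hz.
Within [44 Hz, 84 Hz]: 48 Hz, 56 Hz.

48 Hz, 56 Hz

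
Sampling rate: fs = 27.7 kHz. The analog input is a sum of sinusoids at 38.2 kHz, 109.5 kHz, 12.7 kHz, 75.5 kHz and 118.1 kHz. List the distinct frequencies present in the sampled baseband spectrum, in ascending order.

fs/2 = 13.85 kHz.
38.2 kHz mod fs = 10.5 kHz.
10.5 kHz ≤ fs/2 = 13.85 kHz, appears at 10.5 kHz.
109.5 kHz mod fs = 26.4 kHz.
26.4 kHz > fs/2 = 13.85 kHz, folds to fs − 26.4 kHz = 1.3 kHz.
12.7 kHz ≤ fs/2 = 13.85 kHz, passes unchanged.
75.5 kHz mod fs = 20.1 kHz.
20.1 kHz > fs/2 = 13.85 kHz, folds to fs − 20.1 kHz = 7.6 kHz.
118.1 kHz mod fs = 7.3 kHz.
7.3 kHz ≤ fs/2 = 13.85 kHz, appears at 7.3 kHz.
Distinct values: {1.3 kHz, 7.3 kHz, 7.6 kHz, 10.5 kHz, 12.7 kHz}.

1.3 kHz, 7.3 kHz, 7.6 kHz, 10.5 kHz, 12.7 kHz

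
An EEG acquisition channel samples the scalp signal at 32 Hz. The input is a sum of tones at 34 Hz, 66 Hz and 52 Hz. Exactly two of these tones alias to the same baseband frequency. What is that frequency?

2 Hz

fs/2 = 16 Hz.
34 Hz mod fs = 2 Hz.
2 Hz ≤ fs/2 = 16 Hz, appears at 2 Hz.
66 Hz mod fs = 2 Hz.
2 Hz ≤ fs/2 = 16 Hz, appears at 2 Hz.
52 Hz mod fs = 20 Hz.
20 Hz > fs/2 = 16 Hz, folds to fs − 20 Hz = 12 Hz.
34 Hz and 66 Hz both map to 2 Hz.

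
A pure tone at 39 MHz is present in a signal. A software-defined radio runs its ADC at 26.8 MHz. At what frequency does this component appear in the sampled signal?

12.2 MHz

39 MHz mod fs = 12.2 MHz.
12.2 MHz ≤ fs/2 = 13.4 MHz, appears at 12.2 MHz.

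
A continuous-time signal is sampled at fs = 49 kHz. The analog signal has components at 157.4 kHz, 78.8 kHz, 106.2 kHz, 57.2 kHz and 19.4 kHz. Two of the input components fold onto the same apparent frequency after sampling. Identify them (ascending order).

fs/2 = 24.5 kHz.
157.4 kHz mod fs = 10.4 kHz.
10.4 kHz ≤ fs/2 = 24.5 kHz, appears at 10.4 kHz.
78.8 kHz mod fs = 29.8 kHz.
29.8 kHz > fs/2 = 24.5 kHz, folds to fs − 29.8 kHz = 19.2 kHz.
106.2 kHz mod fs = 8.2 kHz.
8.2 kHz ≤ fs/2 = 24.5 kHz, appears at 8.2 kHz.
57.2 kHz mod fs = 8.2 kHz.
8.2 kHz ≤ fs/2 = 24.5 kHz, appears at 8.2 kHz.
19.4 kHz ≤ fs/2 = 24.5 kHz, passes unchanged.
57.2 kHz and 106.2 kHz both map to 8.2 kHz.

57.2 kHz, 106.2 kHz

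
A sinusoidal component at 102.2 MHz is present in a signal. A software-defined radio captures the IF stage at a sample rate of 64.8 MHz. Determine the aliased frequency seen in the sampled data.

27.4 MHz

102.2 MHz mod fs = 37.4 MHz.
37.4 MHz > fs/2 = 32.4 MHz, folds to fs − 37.4 MHz = 27.4 MHz.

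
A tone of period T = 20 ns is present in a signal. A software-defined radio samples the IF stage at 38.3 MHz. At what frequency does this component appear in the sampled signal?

T = 20 ns → f = 1/T = 50 MHz.
50 MHz mod fs = 11.7 MHz.
11.7 MHz ≤ fs/2 = 19.15 MHz, appears at 11.7 MHz.

11.7 MHz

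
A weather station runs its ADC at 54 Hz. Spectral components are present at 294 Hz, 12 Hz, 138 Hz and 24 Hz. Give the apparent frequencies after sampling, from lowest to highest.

12 Hz, 24 Hz

fs/2 = 27 Hz.
294 Hz mod fs = 24 Hz.
24 Hz ≤ fs/2 = 27 Hz, appears at 24 Hz.
12 Hz ≤ fs/2 = 27 Hz, passes unchanged.
138 Hz mod fs = 30 Hz.
30 Hz > fs/2 = 27 Hz, folds to fs − 30 Hz = 24 Hz.
24 Hz ≤ fs/2 = 27 Hz, passes unchanged.
Distinct values: {12 Hz, 24 Hz}.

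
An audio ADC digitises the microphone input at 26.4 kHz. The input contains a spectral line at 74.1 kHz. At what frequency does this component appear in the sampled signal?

74.1 kHz mod fs = 21.3 kHz.
21.3 kHz > fs/2 = 13.2 kHz, folds to fs − 21.3 kHz = 5.1 kHz.

5.1 kHz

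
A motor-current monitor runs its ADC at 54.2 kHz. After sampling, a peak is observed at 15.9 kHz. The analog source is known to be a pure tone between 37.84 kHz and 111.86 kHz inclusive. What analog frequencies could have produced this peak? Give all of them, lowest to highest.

38.3 kHz, 70.1 kHz, 92.5 kHz

Frequencies that alias to 15.9 kHz are k·fs ± 15.9 kHz for integer k ≥ 0.
k=0: 15.9 kHz.
k=1: 38.3 kHz, 70.1 kHz.
k=2: 92.5 kHz, 124.3 kHz.
k=3: 146.7 kHz, 178.5 kHz.
Within [37.84 kHz, 111.86 kHz]: 38.3 kHz, 70.1 kHz, 92.5 kHz.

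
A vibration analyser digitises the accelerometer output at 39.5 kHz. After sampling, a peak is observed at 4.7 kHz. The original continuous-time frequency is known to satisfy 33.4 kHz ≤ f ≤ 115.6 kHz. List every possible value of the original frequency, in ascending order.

Frequencies that alias to 4.7 kHz are k·fs ± 4.7 kHz for integer k ≥ 0.
k=0: 4.7 kHz.
k=1: 34.8 kHz, 44.2 kHz.
k=2: 74.3 kHz, 83.7 kHz.
k=3: 113.8 kHz, 123.2 kHz.
k=4: 153.3 kHz, 162.7 kHz.
Within [33.4 kHz, 115.6 kHz]: 34.8 kHz, 44.2 kHz, 74.3 kHz, 83.7 kHz, 113.8 kHz.

34.8 kHz, 44.2 kHz, 74.3 kHz, 83.7 kHz, 113.8 kHz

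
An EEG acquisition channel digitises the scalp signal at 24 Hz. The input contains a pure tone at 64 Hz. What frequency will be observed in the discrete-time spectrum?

64 Hz mod fs = 16 Hz.
16 Hz > fs/2 = 12 Hz, folds to fs − 16 Hz = 8 Hz.

8 Hz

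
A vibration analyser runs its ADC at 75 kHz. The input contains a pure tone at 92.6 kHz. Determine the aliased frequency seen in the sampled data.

17.6 kHz

92.6 kHz mod fs = 17.6 kHz.
17.6 kHz ≤ fs/2 = 37.5 kHz, appears at 17.6 kHz.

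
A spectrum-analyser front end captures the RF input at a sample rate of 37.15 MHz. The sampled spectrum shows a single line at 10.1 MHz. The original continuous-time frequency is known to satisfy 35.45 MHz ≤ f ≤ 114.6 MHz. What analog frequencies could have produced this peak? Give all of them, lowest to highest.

47.25 MHz, 64.2 MHz, 84.4 MHz, 101.35 MHz

Frequencies that alias to 10.1 MHz are k·fs ± 10.1 MHz for integer k ≥ 0.
k=0: 10.1 MHz.
k=1: 27.05 MHz, 47.25 MHz.
k=2: 64.2 MHz, 84.4 MHz.
k=3: 101.35 MHz, 121.55 MHz.
k=4: 138.5 MHz, 158.7 MHz.
Within [35.45 MHz, 114.6 MHz]: 47.25 MHz, 64.2 MHz, 84.4 MHz, 101.35 MHz.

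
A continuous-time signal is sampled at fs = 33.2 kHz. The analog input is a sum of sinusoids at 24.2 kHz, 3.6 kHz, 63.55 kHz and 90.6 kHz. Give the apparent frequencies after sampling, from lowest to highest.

2.85 kHz, 3.6 kHz, 9 kHz

fs/2 = 16.6 kHz.
24.2 kHz > fs/2 = 16.6 kHz, folds to fs − 24.2 kHz = 9 kHz.
3.6 kHz ≤ fs/2 = 16.6 kHz, passes unchanged.
63.55 kHz mod fs = 30.35 kHz.
30.35 kHz > fs/2 = 16.6 kHz, folds to fs − 30.35 kHz = 2.85 kHz.
90.6 kHz mod fs = 24.2 kHz.
24.2 kHz > fs/2 = 16.6 kHz, folds to fs − 24.2 kHz = 9 kHz.
Distinct values: {2.85 kHz, 3.6 kHz, 9 kHz}.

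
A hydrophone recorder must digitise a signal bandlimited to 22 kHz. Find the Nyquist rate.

Nyquist rate = 2 × 22 kHz = 44 kHz.

44 kHz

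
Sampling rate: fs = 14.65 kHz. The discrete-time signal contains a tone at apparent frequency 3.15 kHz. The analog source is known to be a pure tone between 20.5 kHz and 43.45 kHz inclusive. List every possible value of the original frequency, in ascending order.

26.15 kHz, 32.45 kHz, 40.8 kHz

Frequencies that alias to 3.15 kHz are k·fs ± 3.15 kHz for integer k ≥ 0.
k=0: 3.15 kHz.
k=1: 11.5 kHz, 17.8 kHz.
k=2: 26.15 kHz, 32.45 kHz.
k=3: 40.8 kHz, 47.1 kHz.
k=4: 55.45 kHz, 61.75 kHz.
Within [20.5 kHz, 43.45 kHz]: 26.15 kHz, 32.45 kHz, 40.8 kHz.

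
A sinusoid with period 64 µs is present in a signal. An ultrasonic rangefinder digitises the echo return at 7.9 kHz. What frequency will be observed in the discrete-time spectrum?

T = 64 µs → f = 1/T = 15.625 kHz.
15.625 kHz mod fs = 7.725 kHz.
7.725 kHz > fs/2 = 3.95 kHz, folds to fs − 7.725 kHz = 0.175 kHz.

0.175 kHz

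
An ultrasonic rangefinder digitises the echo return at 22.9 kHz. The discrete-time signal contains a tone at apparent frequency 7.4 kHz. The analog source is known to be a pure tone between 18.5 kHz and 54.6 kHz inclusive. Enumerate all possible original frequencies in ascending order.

Frequencies that alias to 7.4 kHz are k·fs ± 7.4 kHz for integer k ≥ 0.
k=0: 7.4 kHz.
k=1: 15.5 kHz, 30.3 kHz.
k=2: 38.4 kHz, 53.2 kHz.
k=3: 61.3 kHz, 76.1 kHz.
Within [18.5 kHz, 54.6 kHz]: 30.3 kHz, 38.4 kHz, 53.2 kHz.

30.3 kHz, 38.4 kHz, 53.2 kHz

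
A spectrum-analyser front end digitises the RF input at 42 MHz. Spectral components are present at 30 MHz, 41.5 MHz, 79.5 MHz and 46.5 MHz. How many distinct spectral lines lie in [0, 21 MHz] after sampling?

fs/2 = 21 MHz.
30 MHz > fs/2 = 21 MHz, folds to fs − 30 MHz = 12 MHz.
41.5 MHz > fs/2 = 21 MHz, folds to fs − 41.5 MHz = 0.5 MHz.
79.5 MHz mod fs = 37.5 MHz.
37.5 MHz > fs/2 = 21 MHz, folds to fs − 37.5 MHz = 4.5 MHz.
46.5 MHz mod fs = 4.5 MHz.
4.5 MHz ≤ fs/2 = 21 MHz, appears at 4.5 MHz.
Distinct values: {0.5 MHz, 4.5 MHz, 12 MHz} → 3.

3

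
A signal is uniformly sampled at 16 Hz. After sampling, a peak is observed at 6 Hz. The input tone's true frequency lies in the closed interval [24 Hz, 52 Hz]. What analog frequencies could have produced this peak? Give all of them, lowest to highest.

26 Hz, 38 Hz, 42 Hz

Frequencies that alias to 6 Hz are k·fs ± 6 Hz for integer k ≥ 0.
k=0: 6 Hz.
k=1: 10 Hz, 22 Hz.
k=2: 26 Hz, 38 Hz.
k=3: 42 Hz, 54 Hz.
k=4: 58 Hz, 70 Hz.
Within [24 Hz, 52 Hz]: 26 Hz, 38 Hz, 42 Hz.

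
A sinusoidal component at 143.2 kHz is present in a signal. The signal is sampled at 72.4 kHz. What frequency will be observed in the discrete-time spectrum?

143.2 kHz mod fs = 70.8 kHz.
70.8 kHz > fs/2 = 36.2 kHz, folds to fs − 70.8 kHz = 1.6 kHz.

1.6 kHz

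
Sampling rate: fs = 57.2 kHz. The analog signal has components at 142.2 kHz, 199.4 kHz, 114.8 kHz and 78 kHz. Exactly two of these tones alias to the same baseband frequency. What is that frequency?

fs/2 = 28.6 kHz.
142.2 kHz mod fs = 27.8 kHz.
27.8 kHz ≤ fs/2 = 28.6 kHz, appears at 27.8 kHz.
199.4 kHz mod fs = 27.8 kHz.
27.8 kHz ≤ fs/2 = 28.6 kHz, appears at 27.8 kHz.
114.8 kHz mod fs = 0.4 kHz.
0.4 kHz ≤ fs/2 = 28.6 kHz, appears at 0.4 kHz.
78 kHz mod fs = 20.8 kHz.
20.8 kHz ≤ fs/2 = 28.6 kHz, appears at 20.8 kHz.
142.2 kHz and 199.4 kHz both map to 27.8 kHz.

27.8 kHz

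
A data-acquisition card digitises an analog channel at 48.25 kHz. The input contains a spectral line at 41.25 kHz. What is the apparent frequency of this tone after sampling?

41.25 kHz > fs/2 = 24.125 kHz, folds to fs − 41.25 kHz = 7 kHz.

7 kHz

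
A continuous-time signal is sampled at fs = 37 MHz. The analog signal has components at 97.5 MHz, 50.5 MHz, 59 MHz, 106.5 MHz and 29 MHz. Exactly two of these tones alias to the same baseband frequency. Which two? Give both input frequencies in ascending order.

fs/2 = 18.5 MHz.
97.5 MHz mod fs = 23.5 MHz.
23.5 MHz > fs/2 = 18.5 MHz, folds to fs − 23.5 MHz = 13.5 MHz.
50.5 MHz mod fs = 13.5 MHz.
13.5 MHz ≤ fs/2 = 18.5 MHz, appears at 13.5 MHz.
59 MHz mod fs = 22 MHz.
22 MHz > fs/2 = 18.5 MHz, folds to fs − 22 MHz = 15 MHz.
106.5 MHz mod fs = 32.5 MHz.
32.5 MHz > fs/2 = 18.5 MHz, folds to fs − 32.5 MHz = 4.5 MHz.
29 MHz > fs/2 = 18.5 MHz, folds to fs − 29 MHz = 8 MHz.
50.5 MHz and 97.5 MHz both map to 13.5 MHz.

50.5 MHz, 97.5 MHz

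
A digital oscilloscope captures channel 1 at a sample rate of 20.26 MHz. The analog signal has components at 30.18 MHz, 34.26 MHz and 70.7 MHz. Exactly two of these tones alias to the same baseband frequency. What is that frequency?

fs/2 = 10.13 MHz.
30.18 MHz mod fs = 9.92 MHz.
9.92 MHz ≤ fs/2 = 10.13 MHz, appears at 9.92 MHz.
34.26 MHz mod fs = 14 MHz.
14 MHz > fs/2 = 10.13 MHz, folds to fs − 14 MHz = 6.26 MHz.
70.7 MHz mod fs = 9.92 MHz.
9.92 MHz ≤ fs/2 = 10.13 MHz, appears at 9.92 MHz.
30.18 MHz and 70.7 MHz both map to 9.92 MHz.

9.92 MHz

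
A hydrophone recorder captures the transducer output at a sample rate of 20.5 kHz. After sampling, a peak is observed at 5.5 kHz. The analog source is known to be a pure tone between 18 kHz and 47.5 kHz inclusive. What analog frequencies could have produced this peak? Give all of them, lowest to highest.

Frequencies that alias to 5.5 kHz are k·fs ± 5.5 kHz for integer k ≥ 0.
k=0: 5.5 kHz.
k=1: 15 kHz, 26 kHz.
k=2: 35.5 kHz, 46.5 kHz.
k=3: 56 kHz, 67 kHz.
Within [18 kHz, 47.5 kHz]: 26 kHz, 35.5 kHz, 46.5 kHz.

26 kHz, 35.5 kHz, 46.5 kHz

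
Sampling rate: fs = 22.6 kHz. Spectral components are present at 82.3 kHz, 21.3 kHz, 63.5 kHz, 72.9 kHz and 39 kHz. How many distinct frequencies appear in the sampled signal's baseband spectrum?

fs/2 = 11.3 kHz.
82.3 kHz mod fs = 14.5 kHz.
14.5 kHz > fs/2 = 11.3 kHz, folds to fs − 14.5 kHz = 8.1 kHz.
21.3 kHz > fs/2 = 11.3 kHz, folds to fs − 21.3 kHz = 1.3 kHz.
63.5 kHz mod fs = 18.3 kHz.
18.3 kHz > fs/2 = 11.3 kHz, folds to fs − 18.3 kHz = 4.3 kHz.
72.9 kHz mod fs = 5.1 kHz.
5.1 kHz ≤ fs/2 = 11.3 kHz, appears at 5.1 kHz.
39 kHz mod fs = 16.4 kHz.
16.4 kHz > fs/2 = 11.3 kHz, folds to fs − 16.4 kHz = 6.2 kHz.
Distinct values: {1.3 kHz, 4.3 kHz, 5.1 kHz, 6.2 kHz, 8.1 kHz} → 5.

5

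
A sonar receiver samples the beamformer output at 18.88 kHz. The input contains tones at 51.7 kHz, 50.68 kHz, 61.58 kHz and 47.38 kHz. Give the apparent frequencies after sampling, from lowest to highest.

4.94 kHz, 5.96 kHz, 9.26 kHz

fs/2 = 9.44 kHz.
51.7 kHz mod fs = 13.94 kHz.
13.94 kHz > fs/2 = 9.44 kHz, folds to fs − 13.94 kHz = 4.94 kHz.
50.68 kHz mod fs = 12.92 kHz.
12.92 kHz > fs/2 = 9.44 kHz, folds to fs − 12.92 kHz = 5.96 kHz.
61.58 kHz mod fs = 4.94 kHz.
4.94 kHz ≤ fs/2 = 9.44 kHz, appears at 4.94 kHz.
47.38 kHz mod fs = 9.62 kHz.
9.62 kHz > fs/2 = 9.44 kHz, folds to fs − 9.62 kHz = 9.26 kHz.
Distinct values: {4.94 kHz, 5.96 kHz, 9.26 kHz}.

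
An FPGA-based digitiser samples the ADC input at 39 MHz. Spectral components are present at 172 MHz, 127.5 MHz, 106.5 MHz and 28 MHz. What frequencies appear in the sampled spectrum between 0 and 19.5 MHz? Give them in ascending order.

fs/2 = 19.5 MHz.
172 MHz mod fs = 16 MHz.
16 MHz ≤ fs/2 = 19.5 MHz, appears at 16 MHz.
127.5 MHz mod fs = 10.5 MHz.
10.5 MHz ≤ fs/2 = 19.5 MHz, appears at 10.5 MHz.
106.5 MHz mod fs = 28.5 MHz.
28.5 MHz > fs/2 = 19.5 MHz, folds to fs − 28.5 MHz = 10.5 MHz.
28 MHz > fs/2 = 19.5 MHz, folds to fs − 28 MHz = 11 MHz.
Distinct values: {10.5 MHz, 11 MHz, 16 MHz}.

10.5 MHz, 11 MHz, 16 MHz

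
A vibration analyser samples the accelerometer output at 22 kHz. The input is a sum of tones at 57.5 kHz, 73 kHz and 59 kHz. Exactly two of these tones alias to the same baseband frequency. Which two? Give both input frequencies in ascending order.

59 kHz, 73 kHz

fs/2 = 11 kHz.
57.5 kHz mod fs = 13.5 kHz.
13.5 kHz > fs/2 = 11 kHz, folds to fs − 13.5 kHz = 8.5 kHz.
73 kHz mod fs = 7 kHz.
7 kHz ≤ fs/2 = 11 kHz, appears at 7 kHz.
59 kHz mod fs = 15 kHz.
15 kHz > fs/2 = 11 kHz, folds to fs − 15 kHz = 7 kHz.
59 kHz and 73 kHz both map to 7 kHz.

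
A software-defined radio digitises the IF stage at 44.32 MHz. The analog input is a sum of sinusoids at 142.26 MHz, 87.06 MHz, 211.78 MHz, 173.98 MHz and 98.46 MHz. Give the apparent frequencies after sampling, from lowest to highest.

fs/2 = 22.16 MHz.
142.26 MHz mod fs = 9.3 MHz.
9.3 MHz ≤ fs/2 = 22.16 MHz, appears at 9.3 MHz.
87.06 MHz mod fs = 42.74 MHz.
42.74 MHz > fs/2 = 22.16 MHz, folds to fs − 42.74 MHz = 1.58 MHz.
211.78 MHz mod fs = 34.5 MHz.
34.5 MHz > fs/2 = 22.16 MHz, folds to fs − 34.5 MHz = 9.82 MHz.
173.98 MHz mod fs = 41.02 MHz.
41.02 MHz > fs/2 = 22.16 MHz, folds to fs − 41.02 MHz = 3.3 MHz.
98.46 MHz mod fs = 9.82 MHz.
9.82 MHz ≤ fs/2 = 22.16 MHz, appears at 9.82 MHz.
Distinct values: {1.58 MHz, 3.3 MHz, 9.3 MHz, 9.82 MHz}.

1.58 MHz, 3.3 MHz, 9.3 MHz, 9.82 MHz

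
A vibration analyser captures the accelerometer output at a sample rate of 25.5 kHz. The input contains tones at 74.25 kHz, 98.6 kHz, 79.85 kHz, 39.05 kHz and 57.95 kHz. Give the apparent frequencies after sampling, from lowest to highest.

2.25 kHz, 3.35 kHz, 3.4 kHz, 6.95 kHz, 11.95 kHz

fs/2 = 12.75 kHz.
74.25 kHz mod fs = 23.25 kHz.
23.25 kHz > fs/2 = 12.75 kHz, folds to fs − 23.25 kHz = 2.25 kHz.
98.6 kHz mod fs = 22.1 kHz.
22.1 kHz > fs/2 = 12.75 kHz, folds to fs − 22.1 kHz = 3.4 kHz.
79.85 kHz mod fs = 3.35 kHz.
3.35 kHz ≤ fs/2 = 12.75 kHz, appears at 3.35 kHz.
39.05 kHz mod fs = 13.55 kHz.
13.55 kHz > fs/2 = 12.75 kHz, folds to fs − 13.55 kHz = 11.95 kHz.
57.95 kHz mod fs = 6.95 kHz.
6.95 kHz ≤ fs/2 = 12.75 kHz, appears at 6.95 kHz.
Distinct values: {2.25 kHz, 3.35 kHz, 3.4 kHz, 6.95 kHz, 11.95 kHz}.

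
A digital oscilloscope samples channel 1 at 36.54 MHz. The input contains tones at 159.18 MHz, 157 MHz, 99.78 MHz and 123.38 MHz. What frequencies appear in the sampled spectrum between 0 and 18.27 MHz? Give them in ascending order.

fs/2 = 18.27 MHz.
159.18 MHz mod fs = 13.02 MHz.
13.02 MHz ≤ fs/2 = 18.27 MHz, appears at 13.02 MHz.
157 MHz mod fs = 10.84 MHz.
10.84 MHz ≤ fs/2 = 18.27 MHz, appears at 10.84 MHz.
99.78 MHz mod fs = 26.7 MHz.
26.7 MHz > fs/2 = 18.27 MHz, folds to fs − 26.7 MHz = 9.84 MHz.
123.38 MHz mod fs = 13.76 MHz.
13.76 MHz ≤ fs/2 = 18.27 MHz, appears at 13.76 MHz.
Distinct values: {9.84 MHz, 10.84 MHz, 13.02 MHz, 13.76 MHz}.

9.84 MHz, 10.84 MHz, 13.02 MHz, 13.76 MHz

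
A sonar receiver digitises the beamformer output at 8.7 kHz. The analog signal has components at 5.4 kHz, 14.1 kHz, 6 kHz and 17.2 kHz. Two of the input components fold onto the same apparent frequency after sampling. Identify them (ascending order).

5.4 kHz, 14.1 kHz

fs/2 = 4.35 kHz.
5.4 kHz > fs/2 = 4.35 kHz, folds to fs − 5.4 kHz = 3.3 kHz.
14.1 kHz mod fs = 5.4 kHz.
5.4 kHz > fs/2 = 4.35 kHz, folds to fs − 5.4 kHz = 3.3 kHz.
6 kHz > fs/2 = 4.35 kHz, folds to fs − 6 kHz = 2.7 kHz.
17.2 kHz mod fs = 8.5 kHz.
8.5 kHz > fs/2 = 4.35 kHz, folds to fs − 8.5 kHz = 0.2 kHz.
5.4 kHz and 14.1 kHz both map to 3.3 kHz.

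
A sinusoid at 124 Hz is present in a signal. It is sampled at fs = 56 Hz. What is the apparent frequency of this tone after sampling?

124 Hz mod fs = 12 Hz.
12 Hz ≤ fs/2 = 28 Hz, appears at 12 Hz.

12 Hz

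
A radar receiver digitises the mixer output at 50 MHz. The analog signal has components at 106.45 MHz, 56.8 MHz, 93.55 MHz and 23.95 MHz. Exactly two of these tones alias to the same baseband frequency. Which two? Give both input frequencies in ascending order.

fs/2 = 25 MHz.
106.45 MHz mod fs = 6.45 MHz.
6.45 MHz ≤ fs/2 = 25 MHz, appears at 6.45 MHz.
56.8 MHz mod fs = 6.8 MHz.
6.8 MHz ≤ fs/2 = 25 MHz, appears at 6.8 MHz.
93.55 MHz mod fs = 43.55 MHz.
43.55 MHz > fs/2 = 25 MHz, folds to fs − 43.55 MHz = 6.45 MHz.
23.95 MHz ≤ fs/2 = 25 MHz, passes unchanged.
93.55 MHz and 106.45 MHz both map to 6.45 MHz.

93.55 MHz, 106.45 MHz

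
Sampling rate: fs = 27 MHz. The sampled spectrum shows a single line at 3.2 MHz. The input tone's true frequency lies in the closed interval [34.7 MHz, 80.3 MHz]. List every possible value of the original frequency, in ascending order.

50.8 MHz, 57.2 MHz, 77.8 MHz

Frequencies that alias to 3.2 MHz are k·fs ± 3.2 MHz for integer k ≥ 0.
k=0: 3.2 MHz.
k=1: 23.8 MHz, 30.2 MHz.
k=2: 50.8 MHz, 57.2 MHz.
k=3: 77.8 MHz, 84.2 MHz.
k=4: 104.8 MHz, 111.2 MHz.
Within [34.7 MHz, 80.3 MHz]: 50.8 MHz, 57.2 MHz, 77.8 MHz.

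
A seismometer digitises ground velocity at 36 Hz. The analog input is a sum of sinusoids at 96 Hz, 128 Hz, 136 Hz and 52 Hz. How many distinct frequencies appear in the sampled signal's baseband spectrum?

fs/2 = 18 Hz.
96 Hz mod fs = 24 Hz.
24 Hz > fs/2 = 18 Hz, folds to fs − 24 Hz = 12 Hz.
128 Hz mod fs = 20 Hz.
20 Hz > fs/2 = 18 Hz, folds to fs − 20 Hz = 16 Hz.
136 Hz mod fs = 28 Hz.
28 Hz > fs/2 = 18 Hz, folds to fs − 28 Hz = 8 Hz.
52 Hz mod fs = 16 Hz.
16 Hz ≤ fs/2 = 18 Hz, appears at 16 Hz.
Distinct values: {8 Hz, 12 Hz, 16 Hz} → 3.

3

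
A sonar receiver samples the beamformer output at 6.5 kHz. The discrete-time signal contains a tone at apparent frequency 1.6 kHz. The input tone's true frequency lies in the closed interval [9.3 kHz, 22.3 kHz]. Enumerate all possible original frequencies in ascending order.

11.4 kHz, 14.6 kHz, 17.9 kHz, 21.1 kHz

Frequencies that alias to 1.6 kHz are k·fs ± 1.6 kHz for integer k ≥ 0.
k=0: 1.6 kHz.
k=1: 4.9 kHz, 8.1 kHz.
k=2: 11.4 kHz, 14.6 kHz.
k=3: 17.9 kHz, 21.1 kHz.
k=4: 24.4 kHz, 27.6 kHz.
Within [9.3 kHz, 22.3 kHz]: 11.4 kHz, 14.6 kHz, 17.9 kHz, 21.1 kHz.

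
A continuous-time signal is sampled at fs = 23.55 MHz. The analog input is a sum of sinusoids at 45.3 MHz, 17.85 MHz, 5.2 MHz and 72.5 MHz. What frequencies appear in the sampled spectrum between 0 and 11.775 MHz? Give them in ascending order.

fs/2 = 11.775 MHz.
45.3 MHz mod fs = 21.75 MHz.
21.75 MHz > fs/2 = 11.775 MHz, folds to fs − 21.75 MHz = 1.8 MHz.
17.85 MHz > fs/2 = 11.775 MHz, folds to fs − 17.85 MHz = 5.7 MHz.
5.2 MHz ≤ fs/2 = 11.775 MHz, passes unchanged.
72.5 MHz mod fs = 1.85 MHz.
1.85 MHz ≤ fs/2 = 11.775 MHz, appears at 1.85 MHz.
Distinct values: {1.8 MHz, 1.85 MHz, 5.2 MHz, 5.7 MHz}.

1.8 MHz, 1.85 MHz, 5.2 MHz, 5.7 MHz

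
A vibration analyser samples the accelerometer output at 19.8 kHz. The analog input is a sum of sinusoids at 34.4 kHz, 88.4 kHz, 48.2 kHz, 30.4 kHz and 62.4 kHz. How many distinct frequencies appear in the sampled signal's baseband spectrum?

4

fs/2 = 9.9 kHz.
34.4 kHz mod fs = 14.6 kHz.
14.6 kHz > fs/2 = 9.9 kHz, folds to fs − 14.6 kHz = 5.2 kHz.
88.4 kHz mod fs = 9.2 kHz.
9.2 kHz ≤ fs/2 = 9.9 kHz, appears at 9.2 kHz.
48.2 kHz mod fs = 8.6 kHz.
8.6 kHz ≤ fs/2 = 9.9 kHz, appears at 8.6 kHz.
30.4 kHz mod fs = 10.6 kHz.
10.6 kHz > fs/2 = 9.9 kHz, folds to fs − 10.6 kHz = 9.2 kHz.
62.4 kHz mod fs = 3 kHz.
3 kHz ≤ fs/2 = 9.9 kHz, appears at 3 kHz.
Distinct values: {3 kHz, 5.2 kHz, 8.6 kHz, 9.2 kHz} → 4.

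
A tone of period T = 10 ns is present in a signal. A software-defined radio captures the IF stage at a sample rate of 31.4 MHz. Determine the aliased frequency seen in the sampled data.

5.8 MHz

T = 10 ns → f = 1/T = 100 MHz.
100 MHz mod fs = 5.8 MHz.
5.8 MHz ≤ fs/2 = 15.7 MHz, appears at 5.8 MHz.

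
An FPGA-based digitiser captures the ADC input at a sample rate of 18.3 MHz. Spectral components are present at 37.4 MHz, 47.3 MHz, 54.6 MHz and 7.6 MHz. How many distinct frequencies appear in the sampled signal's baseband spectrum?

fs/2 = 9.15 MHz.
37.4 MHz mod fs = 0.8 MHz.
0.8 MHz ≤ fs/2 = 9.15 MHz, appears at 0.8 MHz.
47.3 MHz mod fs = 10.7 MHz.
10.7 MHz > fs/2 = 9.15 MHz, folds to fs − 10.7 MHz = 7.6 MHz.
54.6 MHz mod fs = 18 MHz.
18 MHz > fs/2 = 9.15 MHz, folds to fs − 18 MHz = 0.3 MHz.
7.6 MHz ≤ fs/2 = 9.15 MHz, passes unchanged.
Distinct values: {0.3 MHz, 0.8 MHz, 7.6 MHz} → 3.

3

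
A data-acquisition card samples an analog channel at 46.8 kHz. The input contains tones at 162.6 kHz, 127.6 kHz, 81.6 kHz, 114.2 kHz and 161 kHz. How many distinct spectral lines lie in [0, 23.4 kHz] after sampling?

fs/2 = 23.4 kHz.
162.6 kHz mod fs = 22.2 kHz.
22.2 kHz ≤ fs/2 = 23.4 kHz, appears at 22.2 kHz.
127.6 kHz mod fs = 34 kHz.
34 kHz > fs/2 = 23.4 kHz, folds to fs − 34 kHz = 12.8 kHz.
81.6 kHz mod fs = 34.8 kHz.
34.8 kHz > fs/2 = 23.4 kHz, folds to fs − 34.8 kHz = 12 kHz.
114.2 kHz mod fs = 20.6 kHz.
20.6 kHz ≤ fs/2 = 23.4 kHz, appears at 20.6 kHz.
161 kHz mod fs = 20.6 kHz.
20.6 kHz ≤ fs/2 = 23.4 kHz, appears at 20.6 kHz.
Distinct values: {12 kHz, 12.8 kHz, 20.6 kHz, 22.2 kHz} → 4.

4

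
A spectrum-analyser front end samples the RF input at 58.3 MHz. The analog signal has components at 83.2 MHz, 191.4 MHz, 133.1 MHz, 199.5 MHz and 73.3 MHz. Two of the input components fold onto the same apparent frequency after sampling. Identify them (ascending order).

fs/2 = 29.15 MHz.
83.2 MHz mod fs = 24.9 MHz.
24.9 MHz ≤ fs/2 = 29.15 MHz, appears at 24.9 MHz.
191.4 MHz mod fs = 16.5 MHz.
16.5 MHz ≤ fs/2 = 29.15 MHz, appears at 16.5 MHz.
133.1 MHz mod fs = 16.5 MHz.
16.5 MHz ≤ fs/2 = 29.15 MHz, appears at 16.5 MHz.
199.5 MHz mod fs = 24.6 MHz.
24.6 MHz ≤ fs/2 = 29.15 MHz, appears at 24.6 MHz.
73.3 MHz mod fs = 15 MHz.
15 MHz ≤ fs/2 = 29.15 MHz, appears at 15 MHz.
133.1 MHz and 191.4 MHz both map to 16.5 MHz.

133.1 MHz, 191.4 MHz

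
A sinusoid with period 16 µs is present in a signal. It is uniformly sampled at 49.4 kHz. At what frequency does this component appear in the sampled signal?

T = 16 µs → f = 1/T = 62.5 kHz.
62.5 kHz mod fs = 13.1 kHz.
13.1 kHz ≤ fs/2 = 24.7 kHz, appears at 13.1 kHz.

13.1 kHz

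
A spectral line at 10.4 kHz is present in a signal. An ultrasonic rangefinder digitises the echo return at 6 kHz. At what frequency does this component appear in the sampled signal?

1.6 kHz

10.4 kHz mod fs = 4.4 kHz.
4.4 kHz > fs/2 = 3 kHz, folds to fs − 4.4 kHz = 1.6 kHz.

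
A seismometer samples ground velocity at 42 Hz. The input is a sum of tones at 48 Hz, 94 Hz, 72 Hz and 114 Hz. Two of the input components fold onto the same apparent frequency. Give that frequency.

fs/2 = 21 Hz.
48 Hz mod fs = 6 Hz.
6 Hz ≤ fs/2 = 21 Hz, appears at 6 Hz.
94 Hz mod fs = 10 Hz.
10 Hz ≤ fs/2 = 21 Hz, appears at 10 Hz.
72 Hz mod fs = 30 Hz.
30 Hz > fs/2 = 21 Hz, folds to fs − 30 Hz = 12 Hz.
114 Hz mod fs = 30 Hz.
30 Hz > fs/2 = 21 Hz, folds to fs − 30 Hz = 12 Hz.
72 Hz and 114 Hz both map to 12 Hz.

12 Hz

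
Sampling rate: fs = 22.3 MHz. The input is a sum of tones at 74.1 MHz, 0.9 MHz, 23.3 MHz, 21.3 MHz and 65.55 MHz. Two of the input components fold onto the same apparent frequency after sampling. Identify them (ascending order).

fs/2 = 11.15 MHz.
74.1 MHz mod fs = 7.2 MHz.
7.2 MHz ≤ fs/2 = 11.15 MHz, appears at 7.2 MHz.
0.9 MHz ≤ fs/2 = 11.15 MHz, passes unchanged.
23.3 MHz mod fs = 1 MHz.
1 MHz ≤ fs/2 = 11.15 MHz, appears at 1 MHz.
21.3 MHz > fs/2 = 11.15 MHz, folds to fs − 21.3 MHz = 1 MHz.
65.55 MHz mod fs = 20.95 MHz.
20.95 MHz > fs/2 = 11.15 MHz, folds to fs − 20.95 MHz = 1.35 MHz.
21.3 MHz and 23.3 MHz both map to 1 MHz.

21.3 MHz, 23.3 MHz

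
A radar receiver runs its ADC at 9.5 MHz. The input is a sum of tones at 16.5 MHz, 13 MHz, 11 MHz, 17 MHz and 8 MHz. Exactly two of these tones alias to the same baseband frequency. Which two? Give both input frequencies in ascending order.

fs/2 = 4.75 MHz.
16.5 MHz mod fs = 7 MHz.
7 MHz > fs/2 = 4.75 MHz, folds to fs − 7 MHz = 2.5 MHz.
13 MHz mod fs = 3.5 MHz.
3.5 MHz ≤ fs/2 = 4.75 MHz, appears at 3.5 MHz.
11 MHz mod fs = 1.5 MHz.
1.5 MHz ≤ fs/2 = 4.75 MHz, appears at 1.5 MHz.
17 MHz mod fs = 7.5 MHz.
7.5 MHz > fs/2 = 4.75 MHz, folds to fs − 7.5 MHz = 2 MHz.
8 MHz > fs/2 = 4.75 MHz, folds to fs − 8 MHz = 1.5 MHz.
8 MHz and 11 MHz both map to 1.5 MHz.

8 MHz, 11 MHz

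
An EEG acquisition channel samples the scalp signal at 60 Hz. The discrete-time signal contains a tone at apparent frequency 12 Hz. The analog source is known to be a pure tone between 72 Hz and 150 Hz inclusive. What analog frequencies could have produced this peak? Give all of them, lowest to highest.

Frequencies that alias to 12 Hz are k·fs ± 12 Hz for integer k ≥ 0.
k=0: 12 Hz.
k=1: 48 Hz, 72 Hz.
k=2: 108 Hz, 132 Hz.
k=3: 168 Hz, 192 Hz.
Within [72 Hz, 150 Hz]: 72 Hz, 108 Hz, 132 Hz.

72 Hz, 108 Hz, 132 Hz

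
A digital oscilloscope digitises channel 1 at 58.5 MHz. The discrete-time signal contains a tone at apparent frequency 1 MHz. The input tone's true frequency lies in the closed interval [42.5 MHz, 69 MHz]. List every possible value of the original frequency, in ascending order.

Frequencies that alias to 1 MHz are k·fs ± 1 MHz for integer k ≥ 0.
k=0: 1 MHz.
k=1: 57.5 MHz, 59.5 MHz.
k=2: 116 MHz, 118 MHz.
Within [42.5 MHz, 69 MHz]: 57.5 MHz, 59.5 MHz.

57.5 MHz, 59.5 MHz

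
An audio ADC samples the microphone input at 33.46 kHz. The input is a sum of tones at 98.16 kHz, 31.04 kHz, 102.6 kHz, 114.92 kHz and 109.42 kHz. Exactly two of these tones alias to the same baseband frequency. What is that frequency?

2.22 kHz

fs/2 = 16.73 kHz.
98.16 kHz mod fs = 31.24 kHz.
31.24 kHz > fs/2 = 16.73 kHz, folds to fs − 31.24 kHz = 2.22 kHz.
31.04 kHz > fs/2 = 16.73 kHz, folds to fs − 31.04 kHz = 2.42 kHz.
102.6 kHz mod fs = 2.22 kHz.
2.22 kHz ≤ fs/2 = 16.73 kHz, appears at 2.22 kHz.
114.92 kHz mod fs = 14.54 kHz.
14.54 kHz ≤ fs/2 = 16.73 kHz, appears at 14.54 kHz.
109.42 kHz mod fs = 9.04 kHz.
9.04 kHz ≤ fs/2 = 16.73 kHz, appears at 9.04 kHz.
98.16 kHz and 102.6 kHz both map to 2.22 kHz.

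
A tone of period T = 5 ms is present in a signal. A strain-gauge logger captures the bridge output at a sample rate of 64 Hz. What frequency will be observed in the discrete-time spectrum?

T = 5 ms → f = 1/T = 200 Hz.
200 Hz mod fs = 8 Hz.
8 Hz ≤ fs/2 = 32 Hz, appears at 8 Hz.

8 Hz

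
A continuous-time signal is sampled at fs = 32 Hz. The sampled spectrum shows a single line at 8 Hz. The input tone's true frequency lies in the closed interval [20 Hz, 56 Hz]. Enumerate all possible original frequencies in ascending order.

24 Hz, 40 Hz, 56 Hz

Frequencies that alias to 8 Hz are k·fs ± 8 Hz for integer k ≥ 0.
k=0: 8 Hz.
k=1: 24 Hz, 40 Hz.
k=2: 56 Hz, 72 Hz.
k=3: 88 Hz, 104 Hz.
Within [20 Hz, 56 Hz]: 24 Hz, 40 Hz, 56 Hz.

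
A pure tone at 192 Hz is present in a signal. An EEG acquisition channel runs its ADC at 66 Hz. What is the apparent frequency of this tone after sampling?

192 Hz mod fs = 60 Hz.
60 Hz > fs/2 = 33 Hz, folds to fs − 60 Hz = 6 Hz.

6 Hz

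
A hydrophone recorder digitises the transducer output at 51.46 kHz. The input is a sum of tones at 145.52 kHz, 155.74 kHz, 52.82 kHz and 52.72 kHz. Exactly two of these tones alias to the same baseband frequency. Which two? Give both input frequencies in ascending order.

fs/2 = 25.73 kHz.
145.52 kHz mod fs = 42.6 kHz.
42.6 kHz > fs/2 = 25.73 kHz, folds to fs − 42.6 kHz = 8.86 kHz.
155.74 kHz mod fs = 1.36 kHz.
1.36 kHz ≤ fs/2 = 25.73 kHz, appears at 1.36 kHz.
52.82 kHz mod fs = 1.36 kHz.
1.36 kHz ≤ fs/2 = 25.73 kHz, appears at 1.36 kHz.
52.72 kHz mod fs = 1.26 kHz.
1.26 kHz ≤ fs/2 = 25.73 kHz, appears at 1.26 kHz.
52.82 kHz and 155.74 kHz both map to 1.36 kHz.

52.82 kHz, 155.74 kHz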